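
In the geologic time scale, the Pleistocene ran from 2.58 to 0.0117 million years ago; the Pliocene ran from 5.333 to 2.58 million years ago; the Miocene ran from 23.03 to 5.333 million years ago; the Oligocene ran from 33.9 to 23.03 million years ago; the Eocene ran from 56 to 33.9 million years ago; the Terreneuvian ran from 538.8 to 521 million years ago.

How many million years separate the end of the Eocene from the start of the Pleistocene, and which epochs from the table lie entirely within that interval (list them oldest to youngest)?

31.32 million years; Oligocene, Miocene, Pliocene

The Eocene closes at 33.9 Ma and the Pleistocene opens at 2.58 Ma, so the interval is 33.9 − 2.58 = 31.32 Myr.
An epoch fits inside if it starts at or after 33.9 Ma and ends at or before 2.58 Ma; oldest first that gives Oligocene, Miocene, Pliocene.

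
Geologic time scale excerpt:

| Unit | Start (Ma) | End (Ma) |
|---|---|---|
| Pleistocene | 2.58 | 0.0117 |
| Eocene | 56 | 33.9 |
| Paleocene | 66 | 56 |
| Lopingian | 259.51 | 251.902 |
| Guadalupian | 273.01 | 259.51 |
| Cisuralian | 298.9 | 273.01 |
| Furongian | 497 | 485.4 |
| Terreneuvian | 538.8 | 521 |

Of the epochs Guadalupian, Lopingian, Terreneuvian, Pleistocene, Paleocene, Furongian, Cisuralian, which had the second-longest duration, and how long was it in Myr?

Durations: Guadalupian 13.5; Lopingian 7.608; Terreneuvian 17.8; Pleistocene 2.5683; Paleocene 10; Furongian 11.6; Cisuralian 25.89 Myr.
Sorted longest-first: Cisuralian (25.89), Terreneuvian (17.8), Guadalupian (13.5), Furongian (11.6), Paleocene (10), Lopingian (7.608), Pleistocene (2.5683).
The second longest is Terreneuvian at 17.8 Myr.

Terreneuvian, 17.8 million years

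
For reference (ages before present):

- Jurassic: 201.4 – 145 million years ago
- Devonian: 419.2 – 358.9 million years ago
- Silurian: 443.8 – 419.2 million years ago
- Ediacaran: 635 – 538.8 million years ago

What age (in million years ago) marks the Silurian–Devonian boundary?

419.2 million years ago

The Silurian ends and the Devonian begins at 419.2 million years ago.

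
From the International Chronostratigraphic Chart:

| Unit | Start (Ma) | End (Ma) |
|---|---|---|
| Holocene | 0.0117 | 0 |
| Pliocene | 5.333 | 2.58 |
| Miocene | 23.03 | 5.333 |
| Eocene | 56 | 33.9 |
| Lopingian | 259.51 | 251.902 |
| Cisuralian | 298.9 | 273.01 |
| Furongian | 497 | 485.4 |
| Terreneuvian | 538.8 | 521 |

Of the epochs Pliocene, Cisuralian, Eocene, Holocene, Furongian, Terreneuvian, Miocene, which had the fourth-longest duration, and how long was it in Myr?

Miocene, 17.697 million years

Start − end for each: Pliocene 5.333 − 2.58 = 2.753; Cisuralian 298.9 − 273.01 = 25.89; Eocene 56 − 33.9 = 22.1; Holocene 0.0117 − 0 = 0.0117; Furongian 497 − 485.4 = 11.6; Terreneuvian 538.8 − 521 = 17.8; Miocene 23.03 − 5.333 = 17.697.
Ranking these from longest: Cisuralian > Eocene > Terreneuvian > Miocene > Furongian > Pliocene > Holocene.
Position 4 in that ranking is Miocene, which lasted 17.697 Myr.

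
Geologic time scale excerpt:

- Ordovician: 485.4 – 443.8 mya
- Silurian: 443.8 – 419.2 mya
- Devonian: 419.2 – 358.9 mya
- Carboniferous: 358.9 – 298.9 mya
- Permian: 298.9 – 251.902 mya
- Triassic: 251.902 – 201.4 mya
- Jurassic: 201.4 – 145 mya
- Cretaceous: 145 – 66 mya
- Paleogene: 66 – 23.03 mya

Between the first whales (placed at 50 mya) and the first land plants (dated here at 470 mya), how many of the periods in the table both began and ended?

The older date is 470 Ma and the younger is 50 Ma.
Periods with start < 470 and end > 50 Ma: Silurian (443.8–419.2), Devonian (419.2–358.9), Carboniferous (358.9–298.9), Permian (298.9–251.902), Triassic (251.902–201.4), Jurassic (201.4–145), Cretaceous (145–66).
That is 7 complete periods.

7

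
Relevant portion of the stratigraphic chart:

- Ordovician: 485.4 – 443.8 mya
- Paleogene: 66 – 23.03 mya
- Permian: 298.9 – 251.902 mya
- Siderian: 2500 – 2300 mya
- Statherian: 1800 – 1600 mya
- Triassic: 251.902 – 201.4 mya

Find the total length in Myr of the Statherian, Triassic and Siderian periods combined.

Duration is start − end for each: (1800 − 1600) + (251.902 − 201.4) + (2500 − 2300).
That is 200 + 50.502 + 200, which totals 450.502 million years.

450.502 million years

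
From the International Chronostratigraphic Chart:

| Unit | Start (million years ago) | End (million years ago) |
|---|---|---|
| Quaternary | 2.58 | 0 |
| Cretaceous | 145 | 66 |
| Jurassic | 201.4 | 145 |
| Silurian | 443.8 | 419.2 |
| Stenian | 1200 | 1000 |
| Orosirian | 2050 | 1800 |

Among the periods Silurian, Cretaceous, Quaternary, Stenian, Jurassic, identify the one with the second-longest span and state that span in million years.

Cretaceous, 79 million years

Start − end for each: Silurian 443.8 − 419.2 = 24.6; Cretaceous 145 − 66 = 79; Quaternary 2.58 − 0 = 2.58; Stenian 1200 − 1000 = 200; Jurassic 201.4 − 145 = 56.4.
Ranking these from longest: Stenian > Cretaceous > Jurassic > Silurian > Quaternary.
Position 2 in that ranking is Cretaceous, which lasted 79 Myr.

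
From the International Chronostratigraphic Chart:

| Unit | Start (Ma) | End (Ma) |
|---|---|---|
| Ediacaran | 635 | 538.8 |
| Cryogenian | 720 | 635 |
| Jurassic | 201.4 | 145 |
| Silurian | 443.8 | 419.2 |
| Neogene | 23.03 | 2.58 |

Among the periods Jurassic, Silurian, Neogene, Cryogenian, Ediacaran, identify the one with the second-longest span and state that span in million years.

Durations: Jurassic 56.4; Silurian 24.6; Neogene 20.45; Cryogenian 85; Ediacaran 96.2 Myr.
Sorted longest-first: Ediacaran (96.2), Cryogenian (85), Jurassic (56.4), Silurian (24.6), Neogene (20.45).
The second longest is Cryogenian at 85 Myr.

Cryogenian, 85 million years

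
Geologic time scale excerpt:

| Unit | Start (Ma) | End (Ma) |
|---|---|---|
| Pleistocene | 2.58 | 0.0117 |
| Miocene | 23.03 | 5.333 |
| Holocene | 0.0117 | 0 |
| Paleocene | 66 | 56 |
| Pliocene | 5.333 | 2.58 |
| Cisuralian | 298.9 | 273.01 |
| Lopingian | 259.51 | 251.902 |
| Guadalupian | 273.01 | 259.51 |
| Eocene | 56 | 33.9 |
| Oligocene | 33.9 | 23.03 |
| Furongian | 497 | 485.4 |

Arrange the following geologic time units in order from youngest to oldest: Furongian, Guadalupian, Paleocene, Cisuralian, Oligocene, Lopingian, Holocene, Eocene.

The oldest of these is Furongian (starts 497 Ma) and the youngest is Holocene (ends 0 Ma).
In between, by decreasing start age: Cisuralian (298.9), Guadalupian (273.01), Lopingian (259.51), Paleocene (66), Eocene (56), Oligocene (33.9).
Listing youngest first means reversing that sequence.

Holocene, Oligocene, Eocene, Paleocene, Lopingian, Guadalupian, Cisuralian, Furongian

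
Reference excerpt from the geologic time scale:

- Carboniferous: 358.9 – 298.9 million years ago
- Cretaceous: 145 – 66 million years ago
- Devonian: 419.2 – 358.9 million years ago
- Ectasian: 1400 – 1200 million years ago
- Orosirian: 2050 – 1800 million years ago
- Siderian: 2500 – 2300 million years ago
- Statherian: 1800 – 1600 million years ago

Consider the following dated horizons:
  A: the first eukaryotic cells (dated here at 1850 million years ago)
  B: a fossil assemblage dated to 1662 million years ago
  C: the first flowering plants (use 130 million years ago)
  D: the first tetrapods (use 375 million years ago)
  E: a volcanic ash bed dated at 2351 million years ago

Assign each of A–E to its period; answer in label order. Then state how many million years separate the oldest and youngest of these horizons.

Match each age against the start–end ranges in the excerpt: A = 1850 Ma → Orosirian (2050–1800); B = 1662 Ma → Statherian (1800–1600); C = 130 Ma → Cretaceous (145–66); D = 375 Ma → Devonian (419.2–358.9); E = 2351 Ma → Siderian (2500–2300).
The largest age is 2351 Ma and the smallest is 130 Ma; their difference is 2221 Myr.

A — Orosirian; B — Statherian; C — Cretaceous; D — Devonian; E — Siderian; span 2221 million years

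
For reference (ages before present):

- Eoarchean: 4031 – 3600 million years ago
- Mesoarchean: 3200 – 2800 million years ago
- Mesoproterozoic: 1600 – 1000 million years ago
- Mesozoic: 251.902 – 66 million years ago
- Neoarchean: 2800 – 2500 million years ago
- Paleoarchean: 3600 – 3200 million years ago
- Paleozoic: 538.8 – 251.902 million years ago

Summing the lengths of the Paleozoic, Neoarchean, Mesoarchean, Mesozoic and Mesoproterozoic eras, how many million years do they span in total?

1772.8 million years

Each duration: Paleozoic = 286.898; Neoarchean = 300; Mesoarchean = 400; Mesozoic = 185.902; Mesoproterozoic = 600.
Sum: 286.898 + 300 + 400 + 185.902 + 600 = 1772.8 Myr.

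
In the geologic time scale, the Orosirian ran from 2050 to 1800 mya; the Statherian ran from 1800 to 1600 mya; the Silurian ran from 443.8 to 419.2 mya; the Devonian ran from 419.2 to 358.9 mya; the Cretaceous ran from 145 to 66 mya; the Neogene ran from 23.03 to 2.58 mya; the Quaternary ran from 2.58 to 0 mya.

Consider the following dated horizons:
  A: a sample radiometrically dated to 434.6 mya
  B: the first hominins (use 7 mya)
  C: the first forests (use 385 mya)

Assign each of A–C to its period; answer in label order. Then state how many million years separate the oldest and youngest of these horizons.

A: 434.6 Ma lies in 443.8–419.2 Ma, so Silurian.
B: 7 Ma lies in 23.03–2.58 Ma, so Neogene.
C: 385 Ma lies in 419.2–358.9 Ma, so Devonian.
Oldest = 434.6 Ma, youngest = 7 Ma → span 427.6 Myr.

A — Silurian; B — Neogene; C — Devonian; span 427.6 million years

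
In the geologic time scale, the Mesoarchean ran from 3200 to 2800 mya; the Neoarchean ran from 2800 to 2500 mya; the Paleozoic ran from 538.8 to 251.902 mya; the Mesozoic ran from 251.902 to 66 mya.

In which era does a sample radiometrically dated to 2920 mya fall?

Mesoarchean

2920 Ma lies between 3200 and 2800 Ma, so it falls in the Mesoarchean.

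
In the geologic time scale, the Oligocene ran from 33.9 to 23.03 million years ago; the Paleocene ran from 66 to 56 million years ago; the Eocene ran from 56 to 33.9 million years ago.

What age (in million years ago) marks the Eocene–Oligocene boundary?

The Eocene ends and the Oligocene begins at 33.9 million years ago.

33.9 million years ago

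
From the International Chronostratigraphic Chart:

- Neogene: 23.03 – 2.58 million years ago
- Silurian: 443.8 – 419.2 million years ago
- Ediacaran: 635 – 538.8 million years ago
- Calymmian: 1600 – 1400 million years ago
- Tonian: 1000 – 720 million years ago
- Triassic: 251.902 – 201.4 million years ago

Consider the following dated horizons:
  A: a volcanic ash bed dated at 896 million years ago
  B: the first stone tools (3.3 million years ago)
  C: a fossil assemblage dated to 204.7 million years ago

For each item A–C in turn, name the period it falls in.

A — Tonian; B — Neogene; C — Triassic

Match each age against the start–end ranges in the excerpt: A = 896 Ma → Tonian (1000–720); B = 3.3 Ma → Neogene (23.03–2.58); C = 204.7 Ma → Triassic (251.902–201.4).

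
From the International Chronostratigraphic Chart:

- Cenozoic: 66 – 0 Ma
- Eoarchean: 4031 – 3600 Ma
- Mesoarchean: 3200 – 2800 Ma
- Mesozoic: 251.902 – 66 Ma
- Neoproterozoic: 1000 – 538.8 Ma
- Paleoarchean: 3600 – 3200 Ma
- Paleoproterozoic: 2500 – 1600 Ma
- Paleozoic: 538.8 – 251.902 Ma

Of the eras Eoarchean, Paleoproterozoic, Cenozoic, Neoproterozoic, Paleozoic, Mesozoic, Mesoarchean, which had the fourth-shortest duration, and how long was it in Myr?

Mesoarchean, 400 million years

Durations: Eoarchean 431; Paleoproterozoic 900; Cenozoic 66; Neoproterozoic 461.2; Paleozoic 286.898; Mesozoic 185.902; Mesoarchean 400 Myr.
Sorted shortest-first: Cenozoic (66), Mesozoic (185.902), Paleozoic (286.898), Mesoarchean (400), Eoarchean (431), Neoproterozoic (461.2), Paleoproterozoic (900).
The fourth shortest is Mesoarchean at 400 Myr.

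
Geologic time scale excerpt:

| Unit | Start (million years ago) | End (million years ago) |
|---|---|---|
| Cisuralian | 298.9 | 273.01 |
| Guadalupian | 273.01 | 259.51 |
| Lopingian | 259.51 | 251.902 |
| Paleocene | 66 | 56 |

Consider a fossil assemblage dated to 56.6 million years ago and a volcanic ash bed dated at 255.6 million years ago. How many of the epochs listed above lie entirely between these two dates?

The older date is 255.6 Ma and the younger is 56.6 Ma.
No epoch both begins after 255.6 Ma and ends before 56.6 Ma, so the count is 0.

0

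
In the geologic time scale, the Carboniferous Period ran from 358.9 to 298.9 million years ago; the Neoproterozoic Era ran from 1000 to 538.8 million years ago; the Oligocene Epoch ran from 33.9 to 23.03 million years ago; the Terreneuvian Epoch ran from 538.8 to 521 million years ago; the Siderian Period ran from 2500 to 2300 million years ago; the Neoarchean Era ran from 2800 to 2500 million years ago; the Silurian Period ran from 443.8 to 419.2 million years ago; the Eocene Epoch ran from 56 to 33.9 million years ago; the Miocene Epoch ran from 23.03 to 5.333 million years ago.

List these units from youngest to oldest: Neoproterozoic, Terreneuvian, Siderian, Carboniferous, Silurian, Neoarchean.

Sorting by start age (ascending Ma, since larger Ma = older): Carboniferous start 358.9, Silurian start 443.8, Terreneuvian start 538.8, Neoproterozoic start 1000, Siderian start 2500, Neoarchean start 2800.

Carboniferous, Silurian, Terreneuvian, Neoproterozoic, Siderian, Neoarchean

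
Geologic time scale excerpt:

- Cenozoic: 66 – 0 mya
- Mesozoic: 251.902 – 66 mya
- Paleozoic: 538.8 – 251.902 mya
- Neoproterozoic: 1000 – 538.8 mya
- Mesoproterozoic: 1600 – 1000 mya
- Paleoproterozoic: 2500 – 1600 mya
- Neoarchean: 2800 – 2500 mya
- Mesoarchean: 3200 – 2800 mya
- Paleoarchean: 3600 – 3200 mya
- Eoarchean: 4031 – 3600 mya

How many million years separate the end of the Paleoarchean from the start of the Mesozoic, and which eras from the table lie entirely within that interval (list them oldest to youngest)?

2948.098 million years; Mesoarchean, Neoarchean, Paleoproterozoic, Mesoproterozoic, Neoproterozoic, Paleozoic

End of Paleoarchean = 3200 Ma; start of Mesozoic = 251.902 Ma.
Gap = 3200 − 251.902 = 2948.098 Myr.
Eras wholly inside 3200–251.902 Ma: Mesoarchean (3200–2800), Neoarchean (2800–2500), Paleoproterozoic (2500–1600), Mesoproterozoic (1600–1000), Neoproterozoic (1000–538.8), Paleozoic (538.8–251.902).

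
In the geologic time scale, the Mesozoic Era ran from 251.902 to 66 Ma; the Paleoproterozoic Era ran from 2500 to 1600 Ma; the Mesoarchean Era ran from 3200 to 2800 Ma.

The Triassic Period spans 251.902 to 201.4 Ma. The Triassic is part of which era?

Mesozoic

The Triassic (251.902–201.4 Ma) lies entirely within 251.902–66 Ma, the Mesozoic Era.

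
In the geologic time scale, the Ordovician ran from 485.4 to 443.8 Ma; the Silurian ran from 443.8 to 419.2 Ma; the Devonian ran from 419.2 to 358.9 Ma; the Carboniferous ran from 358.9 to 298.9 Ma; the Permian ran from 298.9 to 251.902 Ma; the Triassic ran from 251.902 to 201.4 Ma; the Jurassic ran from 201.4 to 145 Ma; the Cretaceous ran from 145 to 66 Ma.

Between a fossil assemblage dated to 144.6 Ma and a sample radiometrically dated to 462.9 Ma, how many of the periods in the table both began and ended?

The older date is 462.9 Ma and the younger is 144.6 Ma.
Periods with start < 462.9 and end > 144.6 Ma: Silurian (443.8–419.2), Devonian (419.2–358.9), Carboniferous (358.9–298.9), Permian (298.9–251.902), Triassic (251.902–201.4), Jurassic (201.4–145).
That is 6 complete periods.

6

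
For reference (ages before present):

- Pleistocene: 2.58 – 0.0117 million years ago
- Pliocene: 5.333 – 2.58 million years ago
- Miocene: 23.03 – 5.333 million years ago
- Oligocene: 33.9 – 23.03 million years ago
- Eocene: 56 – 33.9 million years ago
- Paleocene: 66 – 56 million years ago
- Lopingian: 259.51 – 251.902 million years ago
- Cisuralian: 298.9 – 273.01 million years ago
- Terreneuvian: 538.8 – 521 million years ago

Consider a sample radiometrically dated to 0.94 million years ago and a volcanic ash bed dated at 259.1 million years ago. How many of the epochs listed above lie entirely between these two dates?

5

259.1 Ma sits inside the Lopingian (259.51–251.902) and 0.94 Ma inside the Pleistocene (2.58–0.0117); neither of those is wholly between the two dates.
The listed epochs lying completely between them are Paleocene, Eocene, Oligocene, Miocene, Pliocene — 5 in all.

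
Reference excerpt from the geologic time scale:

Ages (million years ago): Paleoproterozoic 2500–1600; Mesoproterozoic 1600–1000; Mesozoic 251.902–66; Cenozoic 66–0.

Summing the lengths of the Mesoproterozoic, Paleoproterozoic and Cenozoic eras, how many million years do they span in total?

1566 million years

Duration is start − end for each: (1600 − 1000) + (2500 − 1600) + (66 − 0).
That is 600 + 900 + 66, which totals 1566 million years.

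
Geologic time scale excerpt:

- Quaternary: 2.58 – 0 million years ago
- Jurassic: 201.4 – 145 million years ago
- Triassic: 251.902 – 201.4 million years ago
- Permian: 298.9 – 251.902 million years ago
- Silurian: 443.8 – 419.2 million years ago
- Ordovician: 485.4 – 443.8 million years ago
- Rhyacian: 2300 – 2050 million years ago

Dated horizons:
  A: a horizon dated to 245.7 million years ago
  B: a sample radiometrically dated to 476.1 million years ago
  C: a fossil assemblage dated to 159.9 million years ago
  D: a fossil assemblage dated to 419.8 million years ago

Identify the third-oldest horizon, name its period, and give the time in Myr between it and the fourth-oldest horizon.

Larger Ma means older, so oldest first: B 476.1 > D 419.8 > A 245.7 > C 159.9.
Counting 3 along gives A (245.7 Ma); the excerpt puts that inside the Triassic, 251.902–201.4 Ma.
Next in line is C (159.9 Ma), and 245.7 − 159.9 = 85.8 Myr.

A, in the Triassic; 85.8 million years to C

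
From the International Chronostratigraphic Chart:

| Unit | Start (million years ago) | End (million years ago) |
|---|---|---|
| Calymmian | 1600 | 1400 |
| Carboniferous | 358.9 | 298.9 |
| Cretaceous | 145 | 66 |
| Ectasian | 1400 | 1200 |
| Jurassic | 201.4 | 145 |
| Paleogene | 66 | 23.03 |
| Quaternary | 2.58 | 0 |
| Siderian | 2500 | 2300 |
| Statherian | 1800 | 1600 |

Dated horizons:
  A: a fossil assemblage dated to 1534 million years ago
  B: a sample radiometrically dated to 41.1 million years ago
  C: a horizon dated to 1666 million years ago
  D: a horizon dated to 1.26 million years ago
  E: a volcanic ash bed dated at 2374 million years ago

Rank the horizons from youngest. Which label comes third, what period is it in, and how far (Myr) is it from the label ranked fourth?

A, in the Calymmian; 132 million years to C

Smaller Ma means younger, so youngest first: D 1.26 < B 41.1 < A 1534 < C 1666 < E 2374.
Counting 3 along gives A (1534 Ma); the excerpt puts that inside the Calymmian, 1600–1400 Ma.
Next in line is C (1666 Ma), and 1666 − 1534 = 132 Myr.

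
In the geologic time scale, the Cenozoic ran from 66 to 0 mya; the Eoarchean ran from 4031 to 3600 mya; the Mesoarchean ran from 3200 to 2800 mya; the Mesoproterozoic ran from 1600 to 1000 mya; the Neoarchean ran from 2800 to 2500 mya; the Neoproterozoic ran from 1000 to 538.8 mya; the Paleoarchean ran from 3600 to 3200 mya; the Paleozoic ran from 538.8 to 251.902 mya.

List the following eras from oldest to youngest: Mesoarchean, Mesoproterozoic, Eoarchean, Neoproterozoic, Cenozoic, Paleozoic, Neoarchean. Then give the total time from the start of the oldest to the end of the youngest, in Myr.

Eoarchean, Mesoarchean, Neoarchean, Mesoproterozoic, Neoproterozoic, Paleozoic, Cenozoic; total span 4031 Myr

Start ages (Ma): Eoarchean 4031, Mesoarchean 3200, Neoarchean 2800, Mesoproterozoic 1600, Neoproterozoic 1000, Paleozoic 538.8, Cenozoic 66.
Ordered oldest to youngest: Eoarchean, Mesoarchean, Neoarchean, Mesoproterozoic, Neoproterozoic, Paleozoic, Cenozoic.
Span = 4031 − 0 = 4031 Myr.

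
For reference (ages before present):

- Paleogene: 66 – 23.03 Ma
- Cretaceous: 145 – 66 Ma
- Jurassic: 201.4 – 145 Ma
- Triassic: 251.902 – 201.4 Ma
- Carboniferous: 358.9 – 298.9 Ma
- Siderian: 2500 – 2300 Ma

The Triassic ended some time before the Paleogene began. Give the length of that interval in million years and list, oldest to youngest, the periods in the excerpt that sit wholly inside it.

135.4 million years; Jurassic, Cretaceous

The Triassic closes at 201.4 Ma and the Paleogene opens at 66 Ma, so the interval is 201.4 − 66 = 135.4 Myr.
A period fits inside if it starts at or after 201.4 Ma and ends at or before 66 Ma; oldest first that gives Jurassic, Cretaceous.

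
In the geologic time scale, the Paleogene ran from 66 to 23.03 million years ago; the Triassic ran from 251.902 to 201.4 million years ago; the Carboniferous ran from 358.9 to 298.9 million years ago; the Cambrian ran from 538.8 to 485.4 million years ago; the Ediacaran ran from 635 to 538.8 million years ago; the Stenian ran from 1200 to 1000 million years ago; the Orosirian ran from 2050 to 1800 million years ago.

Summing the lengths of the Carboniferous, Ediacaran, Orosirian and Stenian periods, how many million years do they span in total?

Each duration: Carboniferous = 60; Ediacaran = 96.2; Orosirian = 250; Stenian = 200.
Sum: 60 + 96.2 + 250 + 200 = 606.2 Myr.

606.2 million years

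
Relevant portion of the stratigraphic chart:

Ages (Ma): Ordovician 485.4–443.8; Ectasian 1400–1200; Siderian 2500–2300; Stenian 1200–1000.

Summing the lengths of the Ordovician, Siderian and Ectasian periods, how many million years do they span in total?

441.6 million years

Each duration: Ordovician = 41.6; Siderian = 200; Ectasian = 200.
Sum: 41.6 + 200 + 200 = 441.6 Myr.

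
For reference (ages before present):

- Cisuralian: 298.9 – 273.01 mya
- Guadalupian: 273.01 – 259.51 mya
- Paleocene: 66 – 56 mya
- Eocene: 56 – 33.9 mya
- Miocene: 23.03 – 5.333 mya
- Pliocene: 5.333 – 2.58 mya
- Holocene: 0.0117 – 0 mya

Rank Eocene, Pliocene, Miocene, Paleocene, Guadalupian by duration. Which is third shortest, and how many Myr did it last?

Start − end for each: Eocene 56 − 33.9 = 22.1; Pliocene 5.333 − 2.58 = 2.753; Miocene 23.03 − 5.333 = 17.697; Paleocene 66 − 56 = 10; Guadalupian 273.01 − 259.51 = 13.5.
Ranking these from shortest: Pliocene < Paleocene < Guadalupian < Miocene < Eocene.
Position 3 in that ranking is Guadalupian, which lasted 13.5 Myr.

Guadalupian, 13.5 million years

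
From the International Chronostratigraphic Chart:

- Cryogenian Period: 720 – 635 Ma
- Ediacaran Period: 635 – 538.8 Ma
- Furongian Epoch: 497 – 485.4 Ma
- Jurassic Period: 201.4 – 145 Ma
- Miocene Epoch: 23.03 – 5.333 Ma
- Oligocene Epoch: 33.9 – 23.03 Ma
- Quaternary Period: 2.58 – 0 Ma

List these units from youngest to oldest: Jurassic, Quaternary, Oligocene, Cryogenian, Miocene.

Quaternary, then Miocene, then Oligocene, then Jurassic, then Cryogenian

Read off each span (Ma): Jurassic 201.4–145; Quaternary 2.58–0; Oligocene 33.9–23.03; Cryogenian 720–635; Miocene 23.03–5.333.
Larger Ma is older, so oldest→youngest is Cryogenian, Jurassic, Oligocene, Miocene, Quaternary; reverse it for youngest→oldest.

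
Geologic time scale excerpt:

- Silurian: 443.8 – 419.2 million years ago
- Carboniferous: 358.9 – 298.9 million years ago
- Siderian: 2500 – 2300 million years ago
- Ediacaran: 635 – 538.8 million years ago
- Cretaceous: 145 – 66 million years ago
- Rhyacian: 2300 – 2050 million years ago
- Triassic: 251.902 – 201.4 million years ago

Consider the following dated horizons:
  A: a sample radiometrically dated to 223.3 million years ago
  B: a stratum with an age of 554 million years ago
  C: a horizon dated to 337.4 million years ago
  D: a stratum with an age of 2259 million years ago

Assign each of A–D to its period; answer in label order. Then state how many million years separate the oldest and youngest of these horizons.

A: 223.3 Ma lies in 251.902–201.4 Ma, so Triassic.
B: 554 Ma lies in 635–538.8 Ma, so Ediacaran.
C: 337.4 Ma lies in 358.9–298.9 Ma, so Carboniferous.
D: 2259 Ma lies in 2300–2050 Ma, so Rhyacian.
Oldest = 2259 Ma, youngest = 223.3 Ma → span 2035.7 Myr.

A — Triassic; B — Ediacaran; C — Carboniferous; D — Rhyacian; span 2035.7 million years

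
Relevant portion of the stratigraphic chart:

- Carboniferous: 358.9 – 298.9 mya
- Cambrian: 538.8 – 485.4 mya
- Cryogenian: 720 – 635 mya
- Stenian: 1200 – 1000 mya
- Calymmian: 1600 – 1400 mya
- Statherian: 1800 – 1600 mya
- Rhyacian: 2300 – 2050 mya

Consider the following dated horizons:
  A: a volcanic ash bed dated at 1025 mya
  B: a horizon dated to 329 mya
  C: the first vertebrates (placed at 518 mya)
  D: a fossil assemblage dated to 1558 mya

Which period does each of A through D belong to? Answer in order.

A: 1025 Ma lies in 1200–1000 Ma, so Stenian.
B: 329 Ma lies in 358.9–298.9 Ma, so Carboniferous.
C: 518 Ma lies in 538.8–485.4 Ma, so Cambrian.
D: 1558 Ma lies in 1600–1400 Ma, so Calymmian.

A — Stenian; B — Carboniferous; C — Cambrian; D — Calymmian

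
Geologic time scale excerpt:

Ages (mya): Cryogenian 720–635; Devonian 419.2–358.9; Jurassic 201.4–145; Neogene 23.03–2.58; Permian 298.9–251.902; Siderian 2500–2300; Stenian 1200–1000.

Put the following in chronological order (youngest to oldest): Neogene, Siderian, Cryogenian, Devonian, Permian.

Neogene, then Permian, then Devonian, then Cryogenian, then Siderian

Sorting by start age (ascending Ma, since larger Ma = older): Neogene began 23.03, Permian began 298.9, Devonian began 419.2, Cryogenian began 720, Siderian began 2500.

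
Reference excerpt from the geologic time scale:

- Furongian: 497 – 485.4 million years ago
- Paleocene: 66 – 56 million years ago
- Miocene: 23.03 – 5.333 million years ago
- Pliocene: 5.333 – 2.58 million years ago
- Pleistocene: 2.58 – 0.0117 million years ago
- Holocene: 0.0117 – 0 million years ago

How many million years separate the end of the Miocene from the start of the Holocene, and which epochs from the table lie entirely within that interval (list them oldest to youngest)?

End of Miocene = 5.333 Ma; start of Holocene = 0.0117 Ma.
Gap = 5.333 − 0.0117 = 5.3213 Myr.
Epochs wholly inside 5.333–0.0117 Ma: Pliocene (5.333–2.58), Pleistocene (2.58–0.0117).

5.3213 million years; Pliocene, Pleistocene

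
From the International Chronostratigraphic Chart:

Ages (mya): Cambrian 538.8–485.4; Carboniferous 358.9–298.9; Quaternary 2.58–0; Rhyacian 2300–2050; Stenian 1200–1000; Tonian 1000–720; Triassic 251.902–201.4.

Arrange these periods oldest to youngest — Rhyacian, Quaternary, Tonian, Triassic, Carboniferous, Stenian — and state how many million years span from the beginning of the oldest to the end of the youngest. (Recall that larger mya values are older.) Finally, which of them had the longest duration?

Rhyacian, Stenian, Tonian, Carboniferous, Triassic, Quaternary; total span 2300 Myr; longest is Tonian

From the excerpt: Rhyacian 2300–2050; Quaternary 2.58–0; Tonian 1000–720; Triassic 251.902–201.4; Carboniferous 358.9–298.9; Stenian 1200–1000 (Ma).
Larger Ma is earlier, so the oldest is Rhyacian and the youngest is Quaternary; oldest to youngest: Rhyacian, Stenian, Tonian, Carboniferous, Triassic, Quaternary.
Oldest start 2300 minus youngest end 0 gives 2300 Myr overall.
Individual lengths (start − end): Quaternary 2.58; Tonian 280; Carboniferous 60; Stenian 200; Rhyacian 250; Triassic 50.502. The largest is Tonian at 280 Myr.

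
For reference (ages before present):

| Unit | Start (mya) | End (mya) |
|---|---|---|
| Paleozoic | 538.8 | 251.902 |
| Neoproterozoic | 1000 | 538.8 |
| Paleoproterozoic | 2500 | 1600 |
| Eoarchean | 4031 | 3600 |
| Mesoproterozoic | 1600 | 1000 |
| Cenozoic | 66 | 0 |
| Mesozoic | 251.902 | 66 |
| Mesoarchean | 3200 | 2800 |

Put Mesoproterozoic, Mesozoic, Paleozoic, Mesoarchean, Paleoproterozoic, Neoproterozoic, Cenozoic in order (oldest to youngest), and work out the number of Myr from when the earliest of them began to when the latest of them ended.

Mesoarchean, Paleoproterozoic, Mesoproterozoic, Neoproterozoic, Paleozoic, Mesozoic, Cenozoic; total span 3200 Myr

Start ages (Ma): Mesoarchean 3200, Paleoproterozoic 2500, Mesoproterozoic 1600, Neoproterozoic 1000, Paleozoic 538.8, Mesozoic 251.902, Cenozoic 66.
Ordered oldest to youngest: Mesoarchean, Paleoproterozoic, Mesoproterozoic, Neoproterozoic, Paleozoic, Mesozoic, Cenozoic.
Span = 3200 − 0 = 3200 Myr.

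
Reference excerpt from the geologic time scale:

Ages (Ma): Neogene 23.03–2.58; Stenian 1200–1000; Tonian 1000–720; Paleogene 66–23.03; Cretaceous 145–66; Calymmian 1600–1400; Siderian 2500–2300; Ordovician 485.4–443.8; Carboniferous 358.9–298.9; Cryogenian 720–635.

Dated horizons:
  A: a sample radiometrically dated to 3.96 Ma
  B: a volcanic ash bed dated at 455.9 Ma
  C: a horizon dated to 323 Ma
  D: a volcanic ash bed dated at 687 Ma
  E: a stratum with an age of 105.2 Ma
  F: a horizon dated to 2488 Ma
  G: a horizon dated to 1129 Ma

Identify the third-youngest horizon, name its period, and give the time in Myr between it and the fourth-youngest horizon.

C, in the Carboniferous; 132.9 million years to B

Smaller Ma means younger, so youngest first: A 3.96 < E 105.2 < C 323 < B 455.9 < D 687 < G 1129 < F 2488.
Counting 3 along gives C (323 Ma); the excerpt puts that inside the Carboniferous, 358.9–298.9 Ma.
Next in line is B (455.9 Ma), and 455.9 − 323 = 132.9 Myr.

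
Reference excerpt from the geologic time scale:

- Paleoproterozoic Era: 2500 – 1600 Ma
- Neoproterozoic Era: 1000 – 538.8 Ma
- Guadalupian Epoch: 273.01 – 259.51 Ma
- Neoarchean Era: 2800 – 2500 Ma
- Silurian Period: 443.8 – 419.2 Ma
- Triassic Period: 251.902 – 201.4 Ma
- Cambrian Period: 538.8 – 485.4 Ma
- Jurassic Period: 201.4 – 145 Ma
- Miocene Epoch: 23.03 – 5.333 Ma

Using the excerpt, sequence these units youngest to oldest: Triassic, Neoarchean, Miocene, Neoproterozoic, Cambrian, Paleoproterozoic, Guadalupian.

Read off each span (Ma): Triassic 251.902–201.4; Neoarchean 2800–2500; Miocene 23.03–5.333; Neoproterozoic 1000–538.8; Cambrian 538.8–485.4; Paleoproterozoic 2500–1600; Guadalupian 273.01–259.51.
Larger Ma is older, so oldest→youngest is Neoarchean, Paleoproterozoic, Neoproterozoic, Cambrian, Guadalupian, Triassic, Miocene; reverse it for youngest→oldest.

Miocene → Triassic → Guadalupian → Cambrian → Neoproterozoic → Paleoproterozoic → Neoarchean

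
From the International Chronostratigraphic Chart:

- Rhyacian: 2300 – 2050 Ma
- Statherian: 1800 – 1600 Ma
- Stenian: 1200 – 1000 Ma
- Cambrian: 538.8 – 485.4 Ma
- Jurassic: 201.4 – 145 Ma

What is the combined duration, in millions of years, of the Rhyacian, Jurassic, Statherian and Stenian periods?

Duration is start − end for each: (2300 − 2050) + (201.4 − 145) + (1800 − 1600) + (1200 − 1000).
That is 250 + 56.4 + 200 + 200, which totals 706.4 million years.

706.4 million years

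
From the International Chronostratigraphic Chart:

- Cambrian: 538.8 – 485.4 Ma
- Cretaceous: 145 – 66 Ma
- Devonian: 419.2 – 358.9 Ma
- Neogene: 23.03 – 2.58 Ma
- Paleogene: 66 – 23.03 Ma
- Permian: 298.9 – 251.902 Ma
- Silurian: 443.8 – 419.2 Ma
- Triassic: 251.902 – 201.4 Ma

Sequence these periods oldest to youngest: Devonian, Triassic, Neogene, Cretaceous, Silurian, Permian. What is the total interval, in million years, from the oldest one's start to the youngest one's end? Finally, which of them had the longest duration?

Start ages (Ma): Silurian 443.8, Devonian 419.2, Permian 298.9, Triassic 251.902, Cretaceous 145, Neogene 23.03.
Ordered oldest to youngest: Silurian, Devonian, Permian, Triassic, Cretaceous, Neogene.
Span = 443.8 − 2.58 = 441.22 Myr.
Durations: Silurian 24.6, Cretaceous 79, Permian 46.998, Devonian 60.3, Neogene 20.45, Triassic 50.502 → longest is Cretaceous (79 Myr).

Silurian → Devonian → Permian → Triassic → Cretaceous → Neogene; total span 441.22 Myr; longest is Cretaceous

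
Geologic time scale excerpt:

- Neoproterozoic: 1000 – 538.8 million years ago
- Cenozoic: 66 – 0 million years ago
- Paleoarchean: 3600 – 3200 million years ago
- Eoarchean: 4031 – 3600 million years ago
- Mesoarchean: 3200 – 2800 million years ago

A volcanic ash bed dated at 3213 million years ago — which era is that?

Paleoarchean

3213 Ma lies between 3600 and 3200 Ma, so it falls in the Paleoarchean.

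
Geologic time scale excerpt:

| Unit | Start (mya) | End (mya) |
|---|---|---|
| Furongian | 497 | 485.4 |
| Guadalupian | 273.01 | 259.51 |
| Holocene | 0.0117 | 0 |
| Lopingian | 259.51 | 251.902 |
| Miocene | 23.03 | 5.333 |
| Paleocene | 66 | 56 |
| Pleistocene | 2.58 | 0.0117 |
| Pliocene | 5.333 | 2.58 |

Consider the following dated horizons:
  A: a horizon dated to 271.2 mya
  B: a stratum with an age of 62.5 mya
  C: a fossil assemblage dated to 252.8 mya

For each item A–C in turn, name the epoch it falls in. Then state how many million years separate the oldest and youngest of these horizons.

A — Guadalupian; B — Paleocene; C — Lopingian; span 208.7 million years

Match each age against the start–end ranges in the excerpt: A = 271.2 Ma → Guadalupian (273.01–259.51); B = 62.5 Ma → Paleocene (66–56); C = 252.8 Ma → Lopingian (259.51–251.902).
The largest age is 271.2 Ma and the smallest is 62.5 Ma; their difference is 208.7 Myr.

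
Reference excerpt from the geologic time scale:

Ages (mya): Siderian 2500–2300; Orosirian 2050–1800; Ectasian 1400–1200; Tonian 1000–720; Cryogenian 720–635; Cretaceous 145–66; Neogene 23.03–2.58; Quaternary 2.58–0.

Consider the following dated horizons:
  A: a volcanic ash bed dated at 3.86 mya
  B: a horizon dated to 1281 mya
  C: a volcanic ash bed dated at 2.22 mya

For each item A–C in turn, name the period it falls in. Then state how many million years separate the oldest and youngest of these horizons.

A: 3.86 Ma lies in 23.03–2.58 Ma, so Neogene.
B: 1281 Ma lies in 1400–1200 Ma, so Ectasian.
C: 2.22 Ma lies in 2.58–0 Ma, so Quaternary.
Oldest = 1281 Ma, youngest = 2.22 Ma → span 1278.78 Myr.

A — Neogene; B — Ectasian; C — Quaternary; span 1278.78 million years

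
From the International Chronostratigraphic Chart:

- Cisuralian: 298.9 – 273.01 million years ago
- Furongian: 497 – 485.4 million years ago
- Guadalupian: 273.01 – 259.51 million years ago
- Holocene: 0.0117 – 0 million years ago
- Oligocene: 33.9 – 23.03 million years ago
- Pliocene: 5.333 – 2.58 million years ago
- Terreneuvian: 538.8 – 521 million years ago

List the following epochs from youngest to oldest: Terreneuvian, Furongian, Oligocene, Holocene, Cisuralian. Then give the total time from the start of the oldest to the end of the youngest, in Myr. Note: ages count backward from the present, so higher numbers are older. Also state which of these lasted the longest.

Holocene → Oligocene → Cisuralian → Furongian → Terreneuvian; total span 538.8 Myr; longest is Cisuralian

Start ages (Ma): Terreneuvian 538.8, Furongian 497, Cisuralian 298.9, Oligocene 33.9, Holocene 0.0117.
Ordered youngest to oldest: Holocene, Oligocene, Cisuralian, Furongian, Terreneuvian.
Span = 538.8 − 0 = 538.8 Myr.
Durations: Cisuralian 25.89, Oligocene 10.87, Terreneuvian 17.8, Furongian 11.6, Holocene 0.0117 → longest is Cisuralian (25.89 Myr).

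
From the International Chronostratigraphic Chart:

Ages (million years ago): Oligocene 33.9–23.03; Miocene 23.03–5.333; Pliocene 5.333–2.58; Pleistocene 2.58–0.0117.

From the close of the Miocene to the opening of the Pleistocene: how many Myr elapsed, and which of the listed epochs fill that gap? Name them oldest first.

End of Miocene = 5.333 Ma; start of Pleistocene = 2.58 Ma.
Gap = 5.333 − 2.58 = 2.753 Myr.
Epochs wholly inside 5.333–2.58 Ma: Pliocene (5.333–2.58).

2.753 million years; Pliocene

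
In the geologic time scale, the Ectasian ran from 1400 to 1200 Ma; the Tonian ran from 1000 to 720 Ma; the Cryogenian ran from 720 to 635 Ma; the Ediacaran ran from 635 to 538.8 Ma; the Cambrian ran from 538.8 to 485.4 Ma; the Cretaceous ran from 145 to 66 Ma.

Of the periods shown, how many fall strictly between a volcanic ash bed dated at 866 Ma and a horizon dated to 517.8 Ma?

2

866 Ma sits inside the Tonian (1000–720) and 517.8 Ma inside the Cambrian (538.8–485.4); neither of those is wholly between the two dates.
The listed periods lying completely between them are Cryogenian, Ediacaran — 2 in all.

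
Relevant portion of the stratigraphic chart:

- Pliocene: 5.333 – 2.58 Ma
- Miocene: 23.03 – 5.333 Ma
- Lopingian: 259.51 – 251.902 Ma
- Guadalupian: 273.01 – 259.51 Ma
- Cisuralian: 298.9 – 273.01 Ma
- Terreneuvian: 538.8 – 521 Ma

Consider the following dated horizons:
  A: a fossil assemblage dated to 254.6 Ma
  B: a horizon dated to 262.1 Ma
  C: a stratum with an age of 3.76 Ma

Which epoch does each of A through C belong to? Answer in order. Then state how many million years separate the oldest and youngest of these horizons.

A: 254.6 Ma lies in 259.51–251.902 Ma, so Lopingian.
B: 262.1 Ma lies in 273.01–259.51 Ma, so Guadalupian.
C: 3.76 Ma lies in 5.333–2.58 Ma, so Pliocene.
Oldest = 262.1 Ma, youngest = 3.76 Ma → span 258.34 Myr.

A — Lopingian; B — Guadalupian; C — Pliocene; span 258.34 million years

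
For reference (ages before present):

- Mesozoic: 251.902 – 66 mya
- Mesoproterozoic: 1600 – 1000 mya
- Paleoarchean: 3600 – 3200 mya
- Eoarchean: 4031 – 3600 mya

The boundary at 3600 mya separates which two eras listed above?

Eoarchean and Paleoarchean

The Eoarchean ends at 3600 mya and the Paleoarchean begins at 3600 mya, so they share that boundary.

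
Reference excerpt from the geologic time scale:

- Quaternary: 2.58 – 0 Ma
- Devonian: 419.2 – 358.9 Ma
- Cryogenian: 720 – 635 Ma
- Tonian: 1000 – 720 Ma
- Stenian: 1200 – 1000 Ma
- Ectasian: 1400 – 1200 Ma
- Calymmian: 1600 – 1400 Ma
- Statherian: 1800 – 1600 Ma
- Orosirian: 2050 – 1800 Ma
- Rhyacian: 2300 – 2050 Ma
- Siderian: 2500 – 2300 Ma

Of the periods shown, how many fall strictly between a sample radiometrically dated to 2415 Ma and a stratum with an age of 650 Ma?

7

2415 Ma sits inside the Siderian (2500–2300) and 650 Ma inside the Cryogenian (720–635); neither of those is wholly between the two dates.
The listed periods lying completely between them are Rhyacian, Orosirian, Statherian, Calymmian, Ectasian, Stenian, Tonian — 7 in all.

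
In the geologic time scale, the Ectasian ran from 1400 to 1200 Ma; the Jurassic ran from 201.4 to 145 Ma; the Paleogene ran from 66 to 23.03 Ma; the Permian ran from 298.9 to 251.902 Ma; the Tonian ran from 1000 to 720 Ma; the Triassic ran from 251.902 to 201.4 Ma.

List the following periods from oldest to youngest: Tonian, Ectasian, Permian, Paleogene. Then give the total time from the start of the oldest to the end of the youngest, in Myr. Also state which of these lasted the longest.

Start ages (Ma): Ectasian 1400, Tonian 1000, Permian 298.9, Paleogene 66.
Ordered oldest to youngest: Ectasian, Tonian, Permian, Paleogene.
Span = 1400 − 23.03 = 1376.97 Myr.
Durations: Tonian 280, Ectasian 200, Permian 46.998, Paleogene 42.97 → longest is Tonian (280 Myr).

Ectasian → Tonian → Permian → Paleogene; total span 1376.97 Myr; longest is Tonian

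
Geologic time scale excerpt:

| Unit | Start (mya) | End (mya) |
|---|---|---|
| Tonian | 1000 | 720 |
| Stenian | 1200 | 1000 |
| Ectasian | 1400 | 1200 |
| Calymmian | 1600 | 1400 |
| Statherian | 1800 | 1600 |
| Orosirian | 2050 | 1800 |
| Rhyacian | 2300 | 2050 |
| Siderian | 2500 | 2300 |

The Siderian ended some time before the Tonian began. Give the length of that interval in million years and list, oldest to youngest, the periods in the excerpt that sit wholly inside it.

1300 million years; Rhyacian, Orosirian, Statherian, Calymmian, Ectasian, Stenian

The Siderian closes at 2300 Ma and the Tonian opens at 1000 Ma, so the interval is 2300 − 1000 = 1300 Myr.
A period fits inside if it starts at or after 2300 Ma and ends at or before 1000 Ma; oldest first that gives Rhyacian, Orosirian, Statherian, Calymmian, Ectasian, Stenian.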